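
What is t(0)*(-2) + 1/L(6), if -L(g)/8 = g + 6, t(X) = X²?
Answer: -1/96 ≈ -0.010417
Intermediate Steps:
L(g) = -48 - 8*g (L(g) = -8*(g + 6) = -8*(6 + g) = -48 - 8*g)
t(0)*(-2) + 1/L(6) = 0²*(-2) + 1/(-48 - 8*6) = 0*(-2) + 1/(-48 - 48) = 0 + 1/(-96) = 0 - 1/96 = -1/96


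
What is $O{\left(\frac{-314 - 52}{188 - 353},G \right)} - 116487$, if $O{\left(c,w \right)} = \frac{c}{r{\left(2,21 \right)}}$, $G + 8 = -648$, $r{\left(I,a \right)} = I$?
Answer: $- \frac{6406724}{55} \approx -1.1649 \cdot 10^{5}$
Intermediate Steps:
$G = -656$ ($G = -8 - 648 = -656$)
$O{\left(c,w \right)} = \frac{c}{2}$
$O{\left(\frac{-314 - 52}{188 - 353},G \right)} - 116487 = \frac{\left(-314 - 52\right) \frac{1}{188 - 353}}{2} - 116487 = \frac{\left(-366\right) \frac{1}{-165}}{2} - 116487 = \frac{\left(-366\right) \left(- \frac{1}{165}\right)}{2} - 116487 = \frac{1}{2} \cdot \frac{122}{55} - 116487 = \frac{61}{55} - 116487 = - \frac{6406724}{55}$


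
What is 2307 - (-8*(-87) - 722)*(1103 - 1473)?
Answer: -7313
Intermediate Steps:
2307 - (-8*(-87) - 722)*(1103 - 1473) = 2307 - (696 - 722)*(-370) = 2307 - (-26)*(-370) = 2307 - 1*9620 = 2307 - 9620 = -7313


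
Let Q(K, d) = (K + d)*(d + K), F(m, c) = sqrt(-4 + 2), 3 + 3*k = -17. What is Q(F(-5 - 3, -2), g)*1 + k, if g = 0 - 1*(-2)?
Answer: -14/3 + 4*I*sqrt(2) ≈ -4.6667 + 5.6569*I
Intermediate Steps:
k = -20/3 (k = -1 + (1/3)*(-17) = -1 - 17/3 = -20/3 ≈ -6.6667)
g = 2 (g = 0 + 2 = 2)
F(m, c) = I*sqrt(2) (F(m, c) = sqrt(-2) = I*sqrt(2))
Q(K, d) = (K + d)**2 (Q(K, d) = (K + d)*(K + d) = (K + d)**2)
Q(F(-5 - 3, -2), g)*1 + k = (I*sqrt(2) + 2)**2*1 - 20/3 = (2 + I*sqrt(2))**2*1 - 20/3 = (2 + I*sqrt(2))**2 - 20/3 = -20/3 + (2 + I*sqrt(2))**2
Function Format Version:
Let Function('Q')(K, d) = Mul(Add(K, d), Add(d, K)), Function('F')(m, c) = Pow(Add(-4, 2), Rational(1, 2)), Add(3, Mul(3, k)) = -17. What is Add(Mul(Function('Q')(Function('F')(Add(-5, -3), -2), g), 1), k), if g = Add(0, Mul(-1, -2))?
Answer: Add(Rational(-14, 3), Mul(4, I, Pow(2, Rational(1, 2)))) ≈ Add(-4.6667, Mul(5.6569, I))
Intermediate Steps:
k = Rational(-20, 3) (k = Add(-1, Mul(Rational(1, 3), -17)) = Add(-1, Rational(-17, 3)) = Rational(-20, 3) ≈ -6.6667)
g = 2 (g = Add(0, 2) = 2)
Function('F')(m, c) = Mul(I, Pow(2, Rational(1, 2))) (Function('F')(m, c) = Pow(-2, Rational(1, 2)) = Mul(I, Pow(2, Rational(1, 2))))
Function('Q')(K, d) = Pow(Add(K, d), 2) (Function('Q')(K, d) = Mul(Add(K, d), Add(K, d)) = Pow(Add(K, d), 2))
Add(Mul(Function('Q')(Function('F')(Add(-5, -3), -2), g), 1), k) = Add(Mul(Pow(Add(Mul(I, Pow(2, Rational(1, 2))), 2), 2), 1), Rational(-20, 3)) = Add(Mul(Pow(Add(2, Mul(I, Pow(2, Rational(1, 2)))), 2), 1), Rational(-20, 3)) = Add(Pow(Add(2, Mul(I, Pow(2, Rational(1, 2)))), 2), Rational(-20, 3)) = Add(Rational(-20, 3), Pow(Add(2, Mul(I, Pow(2, Rational(1, 2)))), 2))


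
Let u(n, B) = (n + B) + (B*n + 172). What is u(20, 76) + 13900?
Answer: 15688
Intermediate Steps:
u(n, B) = 172 + B + n + B*n (u(n, B) = (B + n) + (172 + B*n) = 172 + B + n + B*n)
u(20, 76) + 13900 = (172 + 76 + 20 + 76*20) + 13900 = (172 + 76 + 20 + 1520) + 13900 = 1788 + 13900 = 15688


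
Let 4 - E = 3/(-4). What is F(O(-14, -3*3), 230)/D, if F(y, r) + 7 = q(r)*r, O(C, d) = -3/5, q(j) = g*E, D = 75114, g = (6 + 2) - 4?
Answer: 4363/75114 ≈ 0.058085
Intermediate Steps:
E = 19/4 (E = 4 - 3/(-4) = 4 - 3*(-1)/4 = 4 - 1*(-¾) = 4 + ¾ = 19/4 ≈ 4.7500)
g = 4 (g = 8 - 4 = 4)
q(j) = 19 (q(j) = 4*(19/4) = 19)
O(C, d) = -⅗ (O(C, d) = -3*⅕ = -⅗)
F(y, r) = -7 + 19*r
F(O(-14, -3*3), 230)/D = (-7 + 19*230)/75114 = (-7 + 4370)*(1/75114) = 4363*(1/75114) = 4363/75114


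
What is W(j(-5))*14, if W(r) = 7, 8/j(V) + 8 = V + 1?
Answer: 98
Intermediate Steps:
j(V) = 8/(-7 + V) (j(V) = 8/(-8 + (V + 1)) = 8/(-8 + (1 + V)) = 8/(-7 + V))
W(j(-5))*14 = 7*14 = 98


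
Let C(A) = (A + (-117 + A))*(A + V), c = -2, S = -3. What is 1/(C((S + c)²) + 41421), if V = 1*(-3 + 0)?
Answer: 1/39947 ≈ 2.5033e-5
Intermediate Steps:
V = -3 (V = 1*(-3) = -3)
C(A) = (-117 + 2*A)*(-3 + A) (C(A) = (A + (-117 + A))*(A - 3) = (-117 + 2*A)*(-3 + A))
1/(C((S + c)²) + 41421) = 1/((351 - 123*(-3 - 2)² + 2*((-3 - 2)²)²) + 41421) = 1/((351 - 123*(-5)² + 2*((-5)²)²) + 41421) = 1/((351 - 123*25 + 2*25²) + 41421) = 1/((351 - 3075 + 2*625) + 41421) = 1/((351 - 3075 + 1250) + 41421) = 1/(-1474 + 41421) = 1/39947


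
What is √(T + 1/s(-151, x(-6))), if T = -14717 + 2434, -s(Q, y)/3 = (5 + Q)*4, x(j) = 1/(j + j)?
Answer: I*√9425678970/876 ≈ 110.83*I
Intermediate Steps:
x(j) = 1/(2*j)
s(Q, y) = -60 - 12*Q (s(Q, y) = -3*(5 + Q)*4 = -3*(20 + 4*Q) = -60 - 12*Q)
T = -12283
√(T + 1/s(-151, x(-6))) = √(-12283 + 1/(-60 - 12*(-151))) = √(-12283 + 1/(-60 + 1812)) = √(-12283 + 1/1752) = √(-21519815/1752) = I*√9425678970/876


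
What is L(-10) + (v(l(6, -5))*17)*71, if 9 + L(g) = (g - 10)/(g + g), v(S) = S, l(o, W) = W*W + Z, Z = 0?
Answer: 30167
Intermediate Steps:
l(o, W) = W² (l(o, W) = W*W + 0 = W² + 0 = W²)
L(g) = -9 + (-10 + g)/(2*g) (L(g) = -9 + (g - 10)/(g + g) = -9 + (-10 + g)/((2*g)) = -9 + (-10 + g)*(1/(2*g)) = -9 + (-10 + g)/(2*g))
L(-10) + (v(l(6, -5))*17)*71 = (-17/2 - 5/(-10)) + ((-5)²*17)*71 = (-17/2 - 5*(-⅒)) + (25*17)*71 = (-17/2 + ½) + 425*71 = -8 + 30175 = 30167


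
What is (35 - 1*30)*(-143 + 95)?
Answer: -240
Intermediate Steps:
(35 - 1*30)*(-143 + 95) = (35 - 30)*(-48) = 5*(-48) = -240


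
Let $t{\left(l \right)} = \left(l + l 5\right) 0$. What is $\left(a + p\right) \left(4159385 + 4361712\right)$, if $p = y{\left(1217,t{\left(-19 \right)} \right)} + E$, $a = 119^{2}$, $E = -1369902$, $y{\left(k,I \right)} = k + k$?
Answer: $-11531660217779$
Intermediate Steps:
$t{\left(l \right)} = 0$ ($t{\left(l \right)} = \left(l + 5 l\right) 0 = 6 l 0 = 0$)
$y{\left(k,I \right)} = 2 k$
$a = 14161$
$p = -1367468$ ($p = 2 \cdot 1217 - 1369902 = 2434 - 1369902 = -1367468$)
$\left(a + p\right) \left(4159385 + 4361712\right) = \left(14161 - 1367468\right) \left(4159385 + 4361712\right) = \left(-1353307\right) 8521097 = -11531660217779$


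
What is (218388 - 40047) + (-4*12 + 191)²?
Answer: 198790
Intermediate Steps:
(218388 - 40047) + (-4*12 + 191)² = 178341 + (-48 + 191)² = 178341 + 143² = 178341 + 20449 = 198790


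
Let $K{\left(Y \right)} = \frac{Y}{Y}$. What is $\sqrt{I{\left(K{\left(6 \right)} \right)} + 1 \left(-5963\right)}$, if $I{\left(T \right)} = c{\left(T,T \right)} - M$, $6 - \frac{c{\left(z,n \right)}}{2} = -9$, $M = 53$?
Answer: $i \sqrt{5986} \approx 77.369 i$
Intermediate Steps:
$c{\left(z,n \right)} = 30$ ($c{\left(z,n \right)} = 12 - -18 = 12 + 18 = 30$)
$K{\left(Y \right)} = 1$
$I{\left(T \right)} = -23$ ($I{\left(T \right)} = 30 - 53 = -23$)
$\sqrt{I{\left(K{\left(6 \right)} \right)} + 1 \left(-5963\right)} = \sqrt{-23 + 1 \left(-5963\right)} = \sqrt{-23 - 5963} = \sqrt{-5986} = i \sqrt{5986}$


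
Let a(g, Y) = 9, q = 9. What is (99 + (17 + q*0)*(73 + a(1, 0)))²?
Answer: 2229049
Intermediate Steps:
(99 + (17 + q*0)*(73 + a(1, 0)))² = (99 + (17 + 9*0)*(73 + 9))² = (99 + (17 + 0)*82)² = (99 + 17*82)² = (99 + 1394)² = 1493² = 2229049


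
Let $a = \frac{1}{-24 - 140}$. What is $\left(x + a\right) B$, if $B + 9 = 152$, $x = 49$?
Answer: $\frac{1149005}{164} \approx 7006.1$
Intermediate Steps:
$B = 143$ ($B = -9 + 152 = 143$)
$a = - \frac{1}{164}$ ($a = \frac{1}{-164} = - \frac{1}{164} \approx -0.0060976$)
$\left(x + a\right) B = \left(49 - \frac{1}{164}\right) 143 = \frac{8035}{164} \cdot 143 = \frac{1149005}{164}$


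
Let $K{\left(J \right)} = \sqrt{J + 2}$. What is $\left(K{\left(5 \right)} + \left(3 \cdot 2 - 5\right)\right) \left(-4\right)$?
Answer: $-4 - 4 \sqrt{7} \approx -14.583$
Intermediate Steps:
$K{\left(J \right)} = \sqrt{2 + J}$
$\left(K{\left(5 \right)} + \left(3 \cdot 2 - 5\right)\right) \left(-4\right) = \left(\sqrt{2 + 5} + \left(3 \cdot 2 - 5\right)\right) \left(-4\right) = \left(\sqrt{7} + \left(6 - 5\right)\right) \left(-4\right) = \left(\sqrt{7} + 1\right) \left(-4\right) = \left(1 + \sqrt{7}\right) \left(-4\right) = -4 - 4 \sqrt{7}$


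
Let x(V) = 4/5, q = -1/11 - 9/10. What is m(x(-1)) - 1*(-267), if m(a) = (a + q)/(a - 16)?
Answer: 446445/1672 ≈ 267.01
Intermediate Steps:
q = -109/110 (q = -1*1/11 - 9*⅒ = -1/11 - 9/10 = -109/110 ≈ -0.99091)
x(V) = ⅘ (x(V) = 4*(⅕) = ⅘)
m(a) = (-109/110 + a)/(-16 + a) (m(a) = (a - 109/110)/(a - 16) = (-109/110 + a)/(-16 + a))
m(x(-1)) - 1*(-267) = (-109/110 + ⅘)/(-16 + ⅘) - 1*(-267) = -21/110/(-76/5) + 267 = -5/76*(-21/110) + 267 = 21/1672 + 267 = 446445/1672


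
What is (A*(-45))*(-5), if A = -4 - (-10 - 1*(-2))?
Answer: 900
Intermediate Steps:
A = 4 (A = -4 - (-10 + 2) = -4 - 1*(-8) = -4 + 8 = 4)
(A*(-45))*(-5) = (4*(-45))*(-5) = -180*(-5) = 900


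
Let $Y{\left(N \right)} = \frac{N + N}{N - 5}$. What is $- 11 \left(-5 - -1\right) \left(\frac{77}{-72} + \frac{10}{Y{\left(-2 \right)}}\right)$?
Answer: $\frac{13013}{18} \approx 722.94$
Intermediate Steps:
$Y{\left(N \right)} = \frac{2 N}{-5 + N}$
$- 11 \left(-5 - -1\right) \left(\frac{77}{-72} + \frac{10}{Y{\left(-2 \right)}}\right) = - 11 \left(-5 - -1\right) \left(\frac{77}{-72} + \frac{10}{2 \left(-2\right) \frac{1}{-5 - 2}}\right) = - 11 \left(-5 + \left(-2 + 3\right)\right) \left(77 \left(- \frac{1}{72}\right) + \frac{10}{2 \left(-2\right) \frac{1}{-7}}\right) = - 11 \left(-5 + 1\right) \left(- \frac{77}{72} + \frac{10}{2 \left(-2\right) \left(- \frac{1}{7}\right)}\right) = \left(-11\right) \left(-4\right) \left(- \frac{77}{72} + \frac{10}{\frac{4}{7}}\right) = 44 \left(- \frac{77}{72} + 10 \cdot \frac{7}{4}\right) = 44 \left(- \frac{77}{72} + \frac{35}{2}\right) = 44 \cdot \frac{1183}{72} = \frac{13013}{18}$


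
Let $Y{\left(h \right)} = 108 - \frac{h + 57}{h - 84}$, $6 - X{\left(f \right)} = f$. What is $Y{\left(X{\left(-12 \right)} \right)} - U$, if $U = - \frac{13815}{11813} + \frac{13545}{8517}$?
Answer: $\frac{80212065887}{737816354} \approx 108.72$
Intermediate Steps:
$X{\left(f \right)} = 6 - f$
$U = \frac{14114910}{33537107}$ ($U = \left(-13815\right) \frac{1}{11813} + 13545 \cdot \frac{1}{8517} = - \frac{13815}{11813} + \frac{4515}{2839} = \frac{14114910}{33537107} \approx 0.42087$)
$Y{\left(h \right)} = 108 - \frac{57 + h}{-84 + h}$
$Y{\left(X{\left(-12 \right)} \right)} - U = \frac{-9129 + 107 \left(6 - -12\right)}{-84 + \left(6 - -12\right)} - \frac{14114910}{33537107} = \frac{-9129 + 107 \left(6 + 12\right)}{-84 + \left(6 + 12\right)} - \frac{14114910}{33537107} = \frac{-9129 + 107 \cdot 18}{-84 + 18} - \frac{14114910}{33537107} = \frac{-9129 + 1926}{-66} - \frac{14114910}{33537107} = \left(- \frac{1}{66}\right) \left(-7203\right) - \frac{14114910}{33537107} = \frac{2401}{22} - \frac{14114910}{33537107} = \frac{80212065887}{737816354}$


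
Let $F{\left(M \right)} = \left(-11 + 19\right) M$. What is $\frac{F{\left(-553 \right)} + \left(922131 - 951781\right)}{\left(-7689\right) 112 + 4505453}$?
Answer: $- \frac{34074}{3644285} \approx -0.00935$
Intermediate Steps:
$F{\left(M \right)} = 8 M$
$\frac{F{\left(-553 \right)} + \left(922131 - 951781\right)}{\left(-7689\right) 112 + 4505453} = \frac{8 \left(-553\right) + \left(922131 - 951781\right)}{\left(-7689\right) 112 + 4505453} = \frac{-4424 - 29650}{-861168 + 4505453} = - \frac{34074}{3644285}$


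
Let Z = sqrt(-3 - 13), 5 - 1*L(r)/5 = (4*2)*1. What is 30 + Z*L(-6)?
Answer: 30 - 60*I ≈ 30.0 - 60.0*I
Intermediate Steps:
L(r) = -15 (L(r) = 25 - 5*4*2 = 25 - 40 = -15)
Z = 4*I (Z = sqrt(-16) = 4*I ≈ 4.0*I)
30 + Z*L(-6) = 30 + (4*I)*(-15) = 30 - 60*I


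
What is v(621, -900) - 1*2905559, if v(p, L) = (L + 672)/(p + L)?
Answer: -270216911/93 ≈ -2.9056e+6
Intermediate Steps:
v(p, L) = (672 + L)/(L + p)
v(621, -900) - 1*2905559 = (672 - 900)/(-900 + 621) - 1*2905559 = -228/(-279) - 2905559 = -1/279*(-228) - 2905559 = 76/93 - 2905559 = -270216911/93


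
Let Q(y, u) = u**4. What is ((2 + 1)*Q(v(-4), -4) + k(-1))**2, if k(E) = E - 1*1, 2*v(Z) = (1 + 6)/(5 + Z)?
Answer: 586756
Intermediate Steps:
v(Z) = 7/(2*(5 + Z)) (v(Z) = ((1 + 6)/(5 + Z))/2 = (7/(5 + Z))/2 = 7/(2*(5 + Z)))
k(E) = -1 + E (k(E) = E - 1 = -1 + E)
((2 + 1)*Q(v(-4), -4) + k(-1))**2 = ((2 + 1)*(-4)**4 + (-1 - 1))**2 = (3*256 - 2)**2 = (768 - 2)**2 = 766**2 = 586756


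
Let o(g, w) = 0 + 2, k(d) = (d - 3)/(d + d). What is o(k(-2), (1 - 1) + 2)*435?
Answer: 870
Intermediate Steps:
k(d) = (-3 + d)/(2*d) (k(d) = (-3 + d)/((2*d)) = (-3 + d)*(1/(2*d)) = (-3 + d)/(2*d))
o(g, w) = 2
o(k(-2), (1 - 1) + 2)*435 = 2*435 = 870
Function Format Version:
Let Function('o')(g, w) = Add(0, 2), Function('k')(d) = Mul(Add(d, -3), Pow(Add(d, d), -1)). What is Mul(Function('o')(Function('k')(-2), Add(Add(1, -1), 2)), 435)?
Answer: 870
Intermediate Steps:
Function('k')(d) = Mul(Rational(1, 2), Pow(d, -1), Add(-3, d)) (Function('k')(d) = Mul(Add(-3, d), Pow(Mul(2, d), -1)) = Mul(Add(-3, d), Mul(Rational(1, 2), Pow(d, -1))) = Mul(Rational(1, 2), Pow(d, -1), Add(-3, d)))
Function('o')(g, w) = 2
Mul(Function('o')(Function('k')(-2), Add(Add(1, -1), 2)), 435) = Mul(2, 435) = 870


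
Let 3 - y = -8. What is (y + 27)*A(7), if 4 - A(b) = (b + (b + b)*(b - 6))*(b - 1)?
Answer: -4636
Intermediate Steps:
y = 11 (y = 3 - 1*(-8) = 3 + 8 = 11)
A(b) = 4 - (-1 + b)*(b + 2*b*(-6 + b)) (A(b) = 4 - (b + (b + b)*(b - 6))*(b - 1) = 4 - (b + (2*b)*(-6 + b))*(-1 + b) = 4 - (b + 2*b*(-6 + b))*(-1 + b) = 4 - (-1 + b)*(b + 2*b*(-6 + b)))
(y + 27)*A(7) = (11 + 27)*(4 - 11*7 - 2*7³ + 13*7²) = 38*(4 - 77 - 2*343 + 13*49) = 38*(4 - 77 - 686 + 637) = 38*(-122) = -4636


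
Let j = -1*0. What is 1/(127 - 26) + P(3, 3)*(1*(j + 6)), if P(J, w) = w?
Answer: 1819/101 ≈ 18.010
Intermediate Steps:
j = 0
1/(127 - 26) + P(3, 3)*(1*(j + 6)) = 1/(127 - 26) + 3*(1*(0 + 6)) = 1/101 + 3*(1*6) = 1/101 + 3*6 = 1/101 + 18 = 1819/101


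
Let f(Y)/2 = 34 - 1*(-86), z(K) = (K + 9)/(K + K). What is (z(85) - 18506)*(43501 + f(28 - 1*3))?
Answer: -4047233799/5 ≈ -8.0945e+8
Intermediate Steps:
z(K) = (9 + K)/(2*K) (z(K) = (9 + K)/((2*K)) = (9 + K)*(1/(2*K)) = (9 + K)/(2*K))
f(Y) = 240 (f(Y) = 2*(34 - 1*(-86)) = 2*(34 + 86) = 2*120 = 240)
(z(85) - 18506)*(43501 + f(28 - 1*3)) = ((1/2)*(9 + 85)/85 - 18506)*(43501 + 240) = ((1/2)*(1/85)*94 - 18506)*43741 = (47/85 - 18506)*43741 = -1572963/85*43741 = -4047233799/5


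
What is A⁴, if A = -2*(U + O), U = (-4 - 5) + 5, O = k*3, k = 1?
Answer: 16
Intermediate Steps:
O = 3 (O = 1*3 = 3)
U = -4 (U = -9 + 5 = -4)
A = 2 (A = -2*(-4 + 3) = -2*(-1) = 2)
A⁴ = 2⁴ = 16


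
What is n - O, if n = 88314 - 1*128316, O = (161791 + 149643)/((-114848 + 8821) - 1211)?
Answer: -2144711521/53619 ≈ -39999.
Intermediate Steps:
O = -155717/53619 (O = 311434/(-106027 - 1211) = 311434/(-107238) = 311434*(-1/107238) = -155717/53619 ≈ -2.9041)
n = -40002 (n = 88314 - 128316 = -40002)
n - O = -40002 - 1*(-155717/53619) = -40002 + 155717/53619 = -2144711521/53619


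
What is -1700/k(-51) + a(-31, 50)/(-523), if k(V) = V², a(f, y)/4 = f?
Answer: -33328/80019 ≈ -0.41650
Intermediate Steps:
a(f, y) = 4*f
-1700/k(-51) + a(-31, 50)/(-523) = -1700/((-51)²) + (4*(-31))/(-523) = -1700/2601 - 124*(-1/523) = -1700*1/2601 + 124/523 = -100/153 + 124/523 = -33328/80019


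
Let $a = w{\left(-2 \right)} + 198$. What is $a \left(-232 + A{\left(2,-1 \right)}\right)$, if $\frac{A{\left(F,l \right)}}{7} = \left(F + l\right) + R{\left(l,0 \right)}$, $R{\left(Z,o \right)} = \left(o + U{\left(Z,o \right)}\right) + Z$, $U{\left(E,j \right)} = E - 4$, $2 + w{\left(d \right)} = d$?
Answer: $-51798$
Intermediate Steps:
$w{\left(d \right)} = -2 + d$
$a = 194$ ($a = \left(-2 - 2\right) + 198 = -4 + 198 = 194$)
$U{\left(E,j \right)} = -4 + E$ ($U{\left(E,j \right)} = E - 4 = -4 + E$)
$R{\left(Z,o \right)} = -4 + o + 2 Z$ ($R{\left(Z,o \right)} = \left(o + \left(-4 + Z\right)\right) + Z = \left(-4 + Z + o\right) + Z = -4 + o + 2 Z$)
$A{\left(F,l \right)} = -28 + 7 F + 21 l$ ($A{\left(F,l \right)} = 7 \left(\left(F + l\right) + \left(-4 + 0 + 2 l\right)\right) = 7 \left(\left(F + l\right) + \left(-4 + 2 l\right)\right) = 7 \left(-4 + F + 3 l\right) = -28 + 7 F + 21 l$)
$a \left(-232 + A{\left(2,-1 \right)}\right) = 194 \left(-232 + \left(-28 + 7 \cdot 2 + 21 \left(-1\right)\right)\right) = 194 \left(-232 - 35\right) = 194 \left(-267\right) = -51798$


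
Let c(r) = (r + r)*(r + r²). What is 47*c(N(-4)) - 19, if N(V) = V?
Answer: -4531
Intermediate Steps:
c(r) = 2*r*(r + r²) (c(r) = (2*r)*(r + r²) = 2*r*(r + r²))
47*c(N(-4)) - 19 = 47*(2*(-4)²*(1 - 4)) - 19 = 47*(2*16*(-3)) - 19 = 47*(-96) - 19 = -4512 - 19 = -4531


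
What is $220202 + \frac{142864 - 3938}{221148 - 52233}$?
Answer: $\frac{37195559756}{168915} \approx 2.202 \cdot 10^{5}$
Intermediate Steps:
$220202 + \frac{142864 - 3938}{221148 - 52233} = 220202 + \frac{138926}{168915} = \frac{37195559756}{168915}$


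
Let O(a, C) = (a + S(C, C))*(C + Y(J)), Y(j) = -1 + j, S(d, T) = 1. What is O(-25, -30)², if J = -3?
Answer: 665856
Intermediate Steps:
O(a, C) = (1 + a)*(-4 + C) (O(a, C) = (a + 1)*(C + (-1 - 3)) = (1 + a)*(C - 4) = (1 + a)*(-4 + C))
O(-25, -30)² = (-4 - 30 - 4*(-25) - 30*(-25))² = (-4 - 30 + 100 + 750)² = 816² = 665856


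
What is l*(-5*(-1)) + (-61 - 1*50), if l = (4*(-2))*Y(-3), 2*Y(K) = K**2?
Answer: -291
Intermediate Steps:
Y(K) = K**2/2
l = -36 (l = (4*(-2))*((1/2)*(-3)**2) = -4*9 = -8*9/2 = -36)
l*(-5*(-1)) + (-61 - 1*50) = -(-180)*(-1) + (-61 - 1*50) = -36*5 + (-61 - 50) = -180 - 111 = -291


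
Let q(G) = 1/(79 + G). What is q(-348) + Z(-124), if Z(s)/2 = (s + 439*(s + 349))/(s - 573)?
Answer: -3122055/11029 ≈ -283.08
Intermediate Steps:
Z(s) = 2*(153211 + 440*s)/(-573 + s) (Z(s) = 2*((s + 439*(s + 349))/(s - 573)) = 2*((s + 439*(349 + s))/(-573 + s)) = 2*((s + (153211 + 439*s))/(-573 + s)) = 2*((153211 + 440*s)/(-573 + s)) = 2*(153211 + 440*s)/(-573 + s))
q(-348) + Z(-124) = 1/(79 - 348) + 2*(153211 + 440*(-124))/(-573 - 124) = 1/(-269) + 2*(153211 - 54560)/(-697) = -1/269 + 2*(-1/697)*98651 = -1/269 - 11606/41 = -3122055/11029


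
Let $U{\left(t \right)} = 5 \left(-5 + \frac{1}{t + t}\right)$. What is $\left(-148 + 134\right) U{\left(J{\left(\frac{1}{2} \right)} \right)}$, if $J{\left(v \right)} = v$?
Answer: $280$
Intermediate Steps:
$U{\left(t \right)} = -25 + \frac{5}{2 t}$ ($U{\left(t \right)} = 5 \left(-5 + \frac{1}{2 t}\right) = -25 + \frac{5}{2 t}$)
$\left(-148 + 134\right) U{\left(J{\left(\frac{1}{2} \right)} \right)} = \left(-148 + 134\right) \left(-25 + \frac{5}{2 \cdot \frac{1}{2}}\right) = - 14 \left(-25 + \frac{5 \frac{1}{\frac{1}{2}}}{2}\right) = - 14 \left(-25 + \frac{5}{2} \cdot 2\right) = - 14 \left(-25 + 5\right) = \left(-14\right) \left(-20\right) = 280$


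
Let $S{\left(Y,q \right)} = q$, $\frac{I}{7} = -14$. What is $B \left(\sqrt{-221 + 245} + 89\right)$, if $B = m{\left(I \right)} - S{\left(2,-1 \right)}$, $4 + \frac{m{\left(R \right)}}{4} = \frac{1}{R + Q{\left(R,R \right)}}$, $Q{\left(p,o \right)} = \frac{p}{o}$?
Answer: $- \frac{129851}{97} - \frac{2918 \sqrt{6}}{97} \approx -1412.4$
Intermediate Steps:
$I = -98$ ($I = 7 \left(-14\right) = -98$)
$m{\left(R \right)} = -16 + \frac{4}{1 + R}$ ($m{\left(R \right)} = -16 + \frac{4}{R + \frac{R}{R}} = -16 + \frac{4}{R + 1} = -16 + \frac{4}{1 + R}$)
$B = - \frac{1459}{97}$ ($B = \frac{4 \left(-3 - -392\right)}{1 - 98} - -1 = \frac{4 \left(-3 + 392\right)}{-97} + 1 = 4 \left(- \frac{1}{97}\right) 389 + 1 = - \frac{1556}{97} + 1 = - \frac{1459}{97} \approx -15.041$)
$B \left(\sqrt{-221 + 245} + 89\right) = - \frac{1459 \left(\sqrt{-221 + 245} + 89\right)}{97} = - \frac{1459 \left(\sqrt{24} + 89\right)}{97} = - \frac{1459 \left(2 \sqrt{6} + 89\right)}{97} = - \frac{1459 \left(89 + 2 \sqrt{6}\right)}{97} = - \frac{129851}{97} - \frac{2918 \sqrt{6}}{97}$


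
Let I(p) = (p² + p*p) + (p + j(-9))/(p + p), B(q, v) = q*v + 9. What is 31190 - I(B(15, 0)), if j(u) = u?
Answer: 31028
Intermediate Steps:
B(q, v) = 9 + q*v
I(p) = 2*p² + (-9 + p)/(2*p) (I(p) = (p² + p*p) + (p - 9)/(p + p) = (p² + p²) + (-9 + p)/((2*p)) = 2*p² + (-9 + p)*(1/(2*p)) = 2*p² + (-9 + p)/(2*p))
31190 - I(B(15, 0)) = 31190 - (-9 + (9 + 15*0) + 4*(9 + 15*0)³)/(2*(9 + 15*0)) = 31190 - (-9 + (9 + 0) + 4*(9 + 0)³)/(2*(9 + 0)) = 31190 - (-9 + 9 + 4*9³)/(2*9) = 31190 - (-9 + 9 + 4*729)/(2*9) = 31190 - (-9 + 9 + 2916)/(2*9) = 31190 - 2916/(2*9) = 31190 - 1*162 = 31190 - 162 = 31028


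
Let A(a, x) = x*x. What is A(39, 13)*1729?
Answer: 292201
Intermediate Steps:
A(a, x) = x**2
A(39, 13)*1729 = 13**2*1729 = 169*1729 = 292201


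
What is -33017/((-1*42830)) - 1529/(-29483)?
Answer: 1038927281/1262756890 ≈ 0.82275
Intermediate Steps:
-33017/((-1*42830)) - 1529/(-29483) = -33017/(-42830) - 1529*(-1/29483) = -33017*(-1/42830) + 1529/29483 = 33017/42830 + 1529/29483 = 1038927281/1262756890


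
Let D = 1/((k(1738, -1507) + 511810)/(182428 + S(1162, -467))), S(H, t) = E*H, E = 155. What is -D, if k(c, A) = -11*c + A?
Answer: -362538/491185 ≈ -0.73809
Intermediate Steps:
k(c, A) = A - 11*c
S(H, t) = 155*H
D = 362538/491185 (D = 1/(((-1507 - 11*1738) + 511810)/(182428 + 155*1162)) = 1/(((-1507 - 19118) + 511810)/(182428 + 180110)) = 1/((-20625 + 511810)/362538) = 1/(491185*(1/362538)) = 1/(491185/362538) = 362538/491185 ≈ 0.73809)
-D = -1*362538/491185 = -362538/491185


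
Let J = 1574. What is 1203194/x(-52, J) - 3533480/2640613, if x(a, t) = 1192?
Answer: 1586478904881/1573805348 ≈ 1008.1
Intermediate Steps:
1203194/x(-52, J) - 3533480/2640613 = 1203194/1192 - 3533480/2640613 = 1203194*(1/1192) - 3533480*1/2640613 = 601597/596 - 3533480/2640613 = 1586478904881/1573805348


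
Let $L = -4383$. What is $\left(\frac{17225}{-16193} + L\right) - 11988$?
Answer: $- \frac{265112828}{16193} \approx -16372.0$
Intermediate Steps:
$\left(\frac{17225}{-16193} + L\right) - 11988 = \left(\frac{17225}{-16193} - 4383\right) - 11988 = \left(17225 \left(- \frac{1}{16193}\right) - 4383\right) - 11988 = \left(- \frac{17225}{16193} - 4383\right) - 11988 = - \frac{70991144}{16193} - 11988 = - \frac{265112828}{16193}$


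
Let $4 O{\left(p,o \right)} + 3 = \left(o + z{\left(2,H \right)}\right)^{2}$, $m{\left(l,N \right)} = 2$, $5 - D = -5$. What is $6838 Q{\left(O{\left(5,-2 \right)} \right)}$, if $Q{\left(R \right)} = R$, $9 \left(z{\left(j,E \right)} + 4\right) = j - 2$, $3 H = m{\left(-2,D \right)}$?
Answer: $\frac{112827}{2} \approx 56414.0$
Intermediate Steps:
$D = 10$ ($D = 5 - -5 = 5 + 5 = 10$)
$H = \frac{2}{3}$ ($H = \frac{1}{3} \cdot 2 = \frac{2}{3} \approx 0.66667$)
$z{\left(j,E \right)} = - \frac{38}{9} + \frac{j}{9}$ ($z{\left(j,E \right)} = -4 + \frac{j - 2}{9} = -4 + \frac{-2 + j}{9} = -4 + \left(- \frac{2}{9} + \frac{j}{9}\right) = - \frac{38}{9} + \frac{j}{9}$)
$O{\left(p,o \right)} = - \frac{3}{4} + \frac{\left(-4 + o\right)^{2}}{4}$ ($O{\left(p,o \right)} = - \frac{3}{4} + \frac{\left(o + \left(- \frac{38}{9} + \frac{1}{9} \cdot 2\right)\right)^{2}}{4} = - \frac{3}{4} + \frac{\left(o + \left(- \frac{38}{9} + \frac{2}{9}\right)\right)^{2}}{4} = - \frac{3}{4} + \frac{\left(o - 4\right)^{2}}{4} = - \frac{3}{4} + \frac{\left(-4 + o\right)^{2}}{4}$)
$6838 Q{\left(O{\left(5,-2 \right)} \right)} = 6838 \left(- \frac{3}{4} + \frac{\left(-4 - 2\right)^{2}}{4}\right) = 6838 \left(- \frac{3}{4} + \frac{\left(-6\right)^{2}}{4}\right) = 6838 \left(- \frac{3}{4} + \frac{1}{4} \cdot 36\right) = 6838 \left(- \frac{3}{4} + 9\right) = 6838 \cdot \frac{33}{4} = \frac{112827}{2}$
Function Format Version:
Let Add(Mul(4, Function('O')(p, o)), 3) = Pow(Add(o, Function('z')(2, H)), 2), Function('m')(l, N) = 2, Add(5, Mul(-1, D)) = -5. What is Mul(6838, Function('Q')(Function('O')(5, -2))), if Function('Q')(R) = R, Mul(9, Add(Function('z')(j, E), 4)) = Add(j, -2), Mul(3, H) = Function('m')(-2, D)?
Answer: Rational(112827, 2) ≈ 56414.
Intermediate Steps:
D = 10 (D = Add(5, Mul(-1, -5)) = Add(5, 5) = 10)
H = Rational(2, 3) (H = Mul(Rational(1, 3), 2) = Rational(2, 3) ≈ 0.66667)
Function('z')(j, E) = Add(Rational(-38, 9), Mul(Rational(1, 9), j)) (Function('z')(j, E) = Add(-4, Mul(Rational(1, 9), Add(j, -2))) = Add(-4, Mul(Rational(1, 9), Add(-2, j))) = Add(-4, Add(Rational(-2, 9), Mul(Rational(1, 9), j))) = Add(Rational(-38, 9), Mul(Rational(1, 9), j)))
Function('O')(p, o) = Add(Rational(-3, 4), Mul(Rational(1, 4), Pow(Add(-4, o), 2))) (Function('O')(p, o) = Add(Rational(-3, 4), Mul(Rational(1, 4), Pow(Add(o, Add(Rational(-38, 9), Mul(Rational(1, 9), 2))), 2))) = Add(Rational(-3, 4), Mul(Rational(1, 4), Pow(Add(o, Add(Rational(-38, 9), Rational(2, 9))), 2))) = Add(Rational(-3, 4), Mul(Rational(1, 4), Pow(Add(o, -4), 2))) = Add(Rational(-3, 4), Mul(Rational(1, 4), Pow(Add(-4, o), 2))))
Mul(6838, Function('Q')(Function('O')(5, -2))) = Mul(6838, Add(Rational(-3, 4), Mul(Rational(1, 4), Pow(Add(-4, -2), 2)))) = Mul(6838, Add(Rational(-3, 4), Mul(Rational(1, 4), Pow(-6, 2)))) = Mul(6838, Add(Rational(-3, 4), Mul(Rational(1, 4), 36))) = Mul(6838, Add(Rational(-3, 4), 9)) = Mul(6838, Rational(33, 4)) = Rational(112827, 2)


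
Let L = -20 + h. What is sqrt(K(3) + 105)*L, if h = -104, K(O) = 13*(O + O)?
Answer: -124*sqrt(183) ≈ -1677.4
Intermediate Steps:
K(O) = 26*O (K(O) = 13*(2*O) = 26*O)
L = -124 (L = -20 - 104 = -124)
sqrt(K(3) + 105)*L = sqrt(26*3 + 105)*(-124) = sqrt(78 + 105)*(-124) = sqrt(183)*(-124) = -124*sqrt(183)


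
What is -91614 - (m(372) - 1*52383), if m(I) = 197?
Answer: -39428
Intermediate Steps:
-91614 - (m(372) - 1*52383) = -91614 - (197 - 1*52383) = -91614 - (197 - 52383) = -91614 - 1*(-52186) = -91614 + 52186 = -39428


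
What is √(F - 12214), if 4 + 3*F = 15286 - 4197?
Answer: I*√8519 ≈ 92.298*I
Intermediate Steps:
F = 3695 (F = -4/3 + (15286 - 4197)/3 = -4/3 + (⅓)*11089 = -4/3 + 11089/3 = 3695)
√(F - 12214) = √(3695 - 12214) = √(-8519) = I*√8519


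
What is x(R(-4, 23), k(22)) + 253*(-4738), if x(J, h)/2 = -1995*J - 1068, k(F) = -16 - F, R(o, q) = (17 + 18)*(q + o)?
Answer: -3854200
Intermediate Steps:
R(o, q) = 35*o + 35*q (R(o, q) = 35*(o + q) = 35*o + 35*q)
x(J, h) = -2136 - 3990*J (x(J, h) = 2*(-1995*J - 1068) = 2*(-1068 - 1995*J) = -2136 - 3990*J)
x(R(-4, 23), k(22)) + 253*(-4738) = (-2136 - 3990*(35*(-4) + 35*23)) + 253*(-4738) = (-2136 - 3990*(-140 + 805)) - 1198714 = (-2136 - 3990*665) - 1198714 = (-2136 - 2653350) - 1198714 = -2655486 - 1198714 = -3854200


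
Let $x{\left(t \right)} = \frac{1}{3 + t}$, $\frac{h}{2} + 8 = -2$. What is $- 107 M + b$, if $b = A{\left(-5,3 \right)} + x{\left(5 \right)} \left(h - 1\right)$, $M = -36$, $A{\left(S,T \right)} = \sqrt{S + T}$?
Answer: $\frac{30795}{8} + i \sqrt{2} \approx 3849.4 + 1.4142 i$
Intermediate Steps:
$h = -20$ ($h = -16 + 2 \left(-2\right) = -16 - 4 = -20$)
$b = - \frac{21}{8} + i \sqrt{2}$ ($b = \sqrt{-5 + 3} + \frac{-20 - 1}{3 + 5} = \sqrt{-2} + \frac{1}{8} \left(-21\right) = i \sqrt{2} + \frac{1}{8} \left(-21\right) = i \sqrt{2} - \frac{21}{8} = - \frac{21}{8} + i \sqrt{2} \approx -2.625 + 1.4142 i$)
$- 107 M + b = \left(-107\right) \left(-36\right) - \left(\frac{21}{8} - i \sqrt{2}\right) = 3852 - \left(\frac{21}{8} - i \sqrt{2}\right) = \frac{30795}{8} + i \sqrt{2}$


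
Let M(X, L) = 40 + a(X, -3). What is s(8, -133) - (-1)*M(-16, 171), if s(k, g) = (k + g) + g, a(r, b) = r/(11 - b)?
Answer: -1534/7 ≈ -219.14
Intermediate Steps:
M(X, L) = 40 + X/14 (M(X, L) = 40 - X/(-11 - 3) = 40 - 1*X/(-14) = 40 - 1*X*(-1/14) = 40 + X/14)
s(k, g) = k + 2*g (s(k, g) = (g + k) + g = k + 2*g)
s(8, -133) - (-1)*M(-16, 171) = (8 + 2*(-133)) - (-1)*(40 + (1/14)*(-16)) = (8 - 266) - (-1)*(40 - 8/7) = -258 - (-1)*272/7 = -258 - 1*(-272/7) = -258 + 272/7 = -1534/7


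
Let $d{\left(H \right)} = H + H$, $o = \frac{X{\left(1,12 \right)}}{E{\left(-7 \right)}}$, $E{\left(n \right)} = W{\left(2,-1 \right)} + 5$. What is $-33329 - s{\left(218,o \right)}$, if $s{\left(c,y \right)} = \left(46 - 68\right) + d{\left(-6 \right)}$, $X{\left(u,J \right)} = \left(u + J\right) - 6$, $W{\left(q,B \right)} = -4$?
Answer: $-33295$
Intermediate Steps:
$E{\left(n \right)} = 1$ ($E{\left(n \right)} = -4 + 5 = 1$)
$X{\left(u,J \right)} = -6 + J + u$ ($X{\left(u,J \right)} = \left(J + u\right) - 6 = -6 + J + u$)
$o = 7$ ($o = \frac{-6 + 12 + 1}{1} = 7 \cdot 1 = 7$)
$d{\left(H \right)} = 2 H$
$s{\left(c,y \right)} = -34$ ($s{\left(c,y \right)} = \left(46 - 68\right) + 2 \left(-6\right) = -22 - 12 = -34$)
$-33329 - s{\left(218,o \right)} = -33329 - -34 = -33329 + 34 = -33295$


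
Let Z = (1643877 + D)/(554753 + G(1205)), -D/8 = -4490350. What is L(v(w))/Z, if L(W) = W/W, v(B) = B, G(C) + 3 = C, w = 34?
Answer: 555955/37566677 ≈ 0.014799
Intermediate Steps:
G(C) = -3 + C
D = 35922800 (D = -8*(-4490350) = 35922800)
Z = 37566677/555955 (Z = (1643877 + 35922800)/(554753 + (-3 + 1205)) = 37566677/(554753 + 1202) = 37566677/555955 ≈ 67.571)
L(W) = 1
L(v(w))/Z = 1/(37566677/555955) = 1*(555955/37566677) = 555955/37566677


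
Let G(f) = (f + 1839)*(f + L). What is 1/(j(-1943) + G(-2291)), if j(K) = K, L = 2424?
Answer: -1/62059 ≈ -1.6114e-5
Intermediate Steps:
G(f) = (1839 + f)*(2424 + f) (G(f) = (f + 1839)*(f + 2424) = (1839 + f)*(2424 + f))
1/(j(-1943) + G(-2291)) = 1/(-1943 + (4457736 + (-2291)**2 + 4263*(-2291))) = 1/(-1943 + (4457736 + 5248681 - 9766533)) = 1/(-1943 - 60116) = 1/(-62059) = -1/62059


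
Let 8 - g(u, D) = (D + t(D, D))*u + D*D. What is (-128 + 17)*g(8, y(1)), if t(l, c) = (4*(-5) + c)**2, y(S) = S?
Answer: 320679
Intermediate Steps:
t(l, c) = (-20 + c)**2
g(u, D) = 8 - D**2 - u*(D + (-20 + D)**2) (g(u, D) = 8 - ((D + (-20 + D)**2)*u + D*D) = 8 - (u*(D + (-20 + D)**2) + D**2) = 8 - (D**2 + u*(D + (-20 + D)**2)) = 8 + (-D**2 - u*(D + (-20 + D)**2)) = 8 - D**2 - u*(D + (-20 + D)**2))
(-128 + 17)*g(8, y(1)) = (-128 + 17)*(8 - 1*1**2 - 1*1*8 - 1*8*(-20 + 1)**2) = -111*(8 - 1*1 - 8 - 1*8*(-19)**2) = -111*(8 - 1 - 8 - 1*8*361) = -111*(8 - 1 - 8 - 2888) = -111*(-2889) = 320679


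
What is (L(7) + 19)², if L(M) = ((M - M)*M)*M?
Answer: 361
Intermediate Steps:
L(M) = 0 (L(M) = (0*M)*M = 0*M = 0)
(L(7) + 19)² = (0 + 19)² = 19² = 361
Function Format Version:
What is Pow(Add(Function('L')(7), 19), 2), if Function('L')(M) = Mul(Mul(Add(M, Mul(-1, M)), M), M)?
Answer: 361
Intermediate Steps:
Function('L')(M) = 0 (Function('L')(M) = Mul(Mul(0, M), M) = Mul(0, M) = 0)
Pow(Add(Function('L')(7), 19), 2) = Pow(Add(0, 19), 2) = Pow(19, 2) = 361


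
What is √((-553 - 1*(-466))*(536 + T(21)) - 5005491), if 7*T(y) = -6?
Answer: 3*I*√27505597/7 ≈ 2247.7*I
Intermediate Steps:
T(y) = -6/7 (T(y) = (⅐)*(-6) = -6/7)
√((-553 - 1*(-466))*(536 + T(21)) - 5005491) = √((-553 - 1*(-466))*(536 - 6/7) - 5005491) = √((-553 + 466)*(3746/7) - 5005491) = √(-87*3746/7 - 5005491) = √(-325902/7 - 5005491) = √(-35364339/7) = 3*I*√27505597/7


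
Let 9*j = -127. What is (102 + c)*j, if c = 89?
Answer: -24257/9 ≈ -2695.2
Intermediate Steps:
j = -127/9 (j = (⅑)*(-127) = -127/9 ≈ -14.111)
(102 + c)*j = (102 + 89)*(-127/9) = 191*(-127/9) = -24257/9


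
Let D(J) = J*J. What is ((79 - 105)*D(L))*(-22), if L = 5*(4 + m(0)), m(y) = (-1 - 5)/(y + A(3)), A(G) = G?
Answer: 57200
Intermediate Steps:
m(y) = -6/(3 + y) (m(y) = (-1 - 5)/(y + 3) = -6/(3 + y))
L = 10 (L = 5*(4 - 6/(3 + 0)) = 5*(4 - 6/3) = 5*(4 - 6*1/3) = 5*(4 - 2) = 5*2 = 10)
D(J) = J**2
((79 - 105)*D(L))*(-22) = ((79 - 105)*10**2)*(-22) = -26*100*(-22) = -2600*(-22) = 57200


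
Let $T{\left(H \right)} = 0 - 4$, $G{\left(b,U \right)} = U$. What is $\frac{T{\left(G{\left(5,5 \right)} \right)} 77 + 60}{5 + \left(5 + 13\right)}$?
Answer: $- \frac{248}{23} \approx -10.783$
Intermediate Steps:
$T{\left(H \right)} = -4$ ($T{\left(H \right)} = 0 - 4 = -4$)
$\frac{T{\left(G{\left(5,5 \right)} \right)} 77 + 60}{5 + \left(5 + 13\right)} = \frac{\left(-4\right) 77 + 60}{5 + \left(5 + 13\right)} = \frac{-308 + 60}{5 + 18} = - \frac{248}{23}$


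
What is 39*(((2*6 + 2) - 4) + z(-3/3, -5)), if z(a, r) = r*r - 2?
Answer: 1287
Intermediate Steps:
z(a, r) = -2 + r**2 (z(a, r) = r**2 - 2 = -2 + r**2)
39*(((2*6 + 2) - 4) + z(-3/3, -5)) = 39*(((2*6 + 2) - 4) + (-2 + (-5)**2)) = 39*(((12 + 2) - 4) + (-2 + 25)) = 39*((14 - 4) + 23) = 39*(10 + 23) = 39*33 = 1287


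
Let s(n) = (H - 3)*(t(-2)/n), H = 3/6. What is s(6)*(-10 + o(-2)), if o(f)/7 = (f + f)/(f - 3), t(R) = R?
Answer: -11/3 ≈ -3.6667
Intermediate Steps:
o(f) = 14*f/(-3 + f) (o(f) = 7*((f + f)/(f - 3)) = 7*((2*f)/(-3 + f)) = 7*(2*f/(-3 + f)) = 14*f/(-3 + f))
H = 1/2 (H = 3*(1/6) = 1/2 ≈ 0.50000)
s(n) = 5/n (s(n) = (1/2 - 3)*(-2/n) = -(-5)/n = 5/n)
s(6)*(-10 + o(-2)) = (5/6)*(-10 + 14*(-2)/(-3 - 2)) = (5*(1/6))*(-10 + 14*(-2)/(-5)) = 5*(-10 + 14*(-2)*(-1/5))/6 = 5*(-10 + 28/5)/6 = (5/6)*(-22/5) = -11/3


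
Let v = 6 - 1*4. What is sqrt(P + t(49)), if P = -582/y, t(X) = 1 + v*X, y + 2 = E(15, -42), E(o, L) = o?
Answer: sqrt(9165)/13 ≈ 7.3642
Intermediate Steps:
v = 2 (v = 6 - 4 = 2)
y = 13 (y = -2 + 15 = 13)
t(X) = 1 + 2*X
P = -582/13 ≈ -44.769
sqrt(P + t(49)) = sqrt(-582/13 + (1 + 2*49)) = sqrt(-582/13 + (1 + 98)) = sqrt(-582/13 + 99) = sqrt(705/13) = sqrt(9165)/13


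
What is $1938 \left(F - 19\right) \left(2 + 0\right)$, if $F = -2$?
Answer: $-81396$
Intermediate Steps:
$1938 \left(F - 19\right) \left(2 + 0\right) = 1938 \left(-2 - 19\right) \left(2 + 0\right) = 1938 \left(\left(-21\right) 2\right) = 1938 \left(-42\right) = -81396$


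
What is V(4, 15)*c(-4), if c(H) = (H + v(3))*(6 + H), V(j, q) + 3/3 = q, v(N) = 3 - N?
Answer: -112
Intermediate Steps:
V(j, q) = -1 + q
c(H) = H*(6 + H) (c(H) = (H + (3 - 1*3))*(6 + H) = (H + (3 - 3))*(6 + H) = (H + 0)*(6 + H) = H*(6 + H))
V(4, 15)*c(-4) = (-1 + 15)*(-4*(6 - 4)) = 14*(-4*2) = 14*(-8) = -112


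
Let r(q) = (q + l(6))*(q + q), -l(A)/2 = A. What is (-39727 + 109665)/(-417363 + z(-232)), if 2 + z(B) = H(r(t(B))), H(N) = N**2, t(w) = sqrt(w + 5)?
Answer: -69938*I/(21792*sqrt(227) + 342001*I) ≈ -0.10642 - 0.10216*I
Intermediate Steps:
t(w) = sqrt(5 + w)
l(A) = -2*A
r(q) = 2*q*(-12 + q) (r(q) = (q - 2*6)*(q + q) = (q - 12)*(2*q) = (-12 + q)*(2*q) = 2*q*(-12 + q))
z(B) = -2 + 4*(-12 + sqrt(5 + B))**2*(5 + B) (z(B) = -2 + (2*sqrt(5 + B)*(-12 + sqrt(5 + B)))**2 = -2 + 4*(-12 + sqrt(5 + B))**2*(5 + B))
(-39727 + 109665)/(-417363 + z(-232)) = (-39727 + 109665)/(-417363 + (-2 + 4*(-12 + sqrt(5 - 232))**2*(5 - 232))) = 69938/(-417363 + (-2 + 4*(-12 + sqrt(-227))**2*(-227))) = 69938/(-417363 + (-2 + 4*(-12 + I*sqrt(227))**2*(-227))) = 69938/(-417363 + (-2 - 908*(-12 + I*sqrt(227))**2)) = 69938/(-417365 - 908*(-12 + I*sqrt(227))**2)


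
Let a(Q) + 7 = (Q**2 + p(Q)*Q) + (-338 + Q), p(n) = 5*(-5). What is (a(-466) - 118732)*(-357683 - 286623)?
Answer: -70398806478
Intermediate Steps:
p(n) = -25
a(Q) = -345 + Q**2 - 24*Q (a(Q) = -7 + ((Q**2 - 25*Q) + (-338 + Q)) = -7 + (-338 + Q**2 - 24*Q) = -345 + Q**2 - 24*Q)
(a(-466) - 118732)*(-357683 - 286623) = ((-345 + (-466)**2 - 24*(-466)) - 118732)*(-357683 - 286623) = ((-345 + 217156 + 11184) - 118732)*(-644306) = (227995 - 118732)*(-644306) = 109263*(-644306) = -70398806478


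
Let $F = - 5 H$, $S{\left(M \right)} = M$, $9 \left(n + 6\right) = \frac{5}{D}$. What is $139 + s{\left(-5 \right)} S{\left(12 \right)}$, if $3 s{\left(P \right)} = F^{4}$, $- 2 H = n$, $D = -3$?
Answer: $\frac{486418181821}{2125764} \approx 2.2882 \cdot 10^{5}$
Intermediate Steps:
$n = - \frac{167}{27}$ ($n = -6 + \frac{5 \frac{1}{-3}}{9} = -6 + \frac{5 \left(- \frac{1}{3}\right)}{9} = -6 + \frac{1}{9} \left(- \frac{5}{3}\right) = -6 - \frac{5}{27} = - \frac{167}{27} \approx -6.1852$)
$H = \frac{167}{54}$ ($H = \left(- \frac{1}{2}\right) \left(- \frac{167}{27}\right) = \frac{167}{54} \approx 3.0926$)
$F = - \frac{835}{54}$ ($F = \left(-5\right) \frac{167}{54} = - \frac{835}{54} \approx -15.463$)
$s{\left(P \right)} = \frac{486122700625}{25509168}$ ($s{\left(P \right)} = \frac{\left(- \frac{835}{54}\right)^{4}}{3} = \frac{1}{3} \cdot \frac{486122700625}{8503056} = \frac{486122700625}{25509168}$)
$139 + s{\left(-5 \right)} S{\left(12 \right)} = 139 + \frac{486122700625}{25509168} \cdot 12 = 139 + \frac{486122700625}{2125764} = \frac{486418181821}{2125764}$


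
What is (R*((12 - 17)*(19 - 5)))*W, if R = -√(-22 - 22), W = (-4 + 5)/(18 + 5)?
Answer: 140*I*√11/23 ≈ 20.188*I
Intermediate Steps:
W = 1/23 ≈ 0.043478
R = -2*I*√11 (R = -√(-44) = -2*I*√11 ≈ -6.6332*I)
(R*((12 - 17)*(19 - 5)))*W = ((-2*I*√11)*((12 - 17)*(19 - 5)))*(1/23) = ((-2*I*√11)*(-5*14))*(1/23) = (-2*I*√11*(-70))*(1/23) = (140*I*√11)*(1/23) = 140*I*√11/23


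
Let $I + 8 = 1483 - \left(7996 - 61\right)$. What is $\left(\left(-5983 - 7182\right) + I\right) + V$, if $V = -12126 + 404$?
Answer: $-31347$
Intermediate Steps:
$V = -11722$
$I = -6460$ ($I = -8 + \left(1483 - \left(7996 - 61\right)\right) = -8 + \left(1483 - 7935\right) = -8 - 6452 = -6460$)
$\left(\left(-5983 - 7182\right) + I\right) + V = \left(\left(-5983 - 7182\right) - 6460\right) - 11722 = \left(-13165 - 6460\right) - 11722 = -19625 - 11722 = -31347$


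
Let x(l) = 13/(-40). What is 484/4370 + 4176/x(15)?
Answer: -364979254/28405 ≈ -12849.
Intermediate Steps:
x(l) = -13/40 (x(l) = 13*(-1/40) = -13/40)
484/4370 + 4176/x(15) = 484/4370 + 4176/(-13/40) = 484*(1/4370) + 4176*(-40/13) = 242/2185 - 167040/13 = -364979254/28405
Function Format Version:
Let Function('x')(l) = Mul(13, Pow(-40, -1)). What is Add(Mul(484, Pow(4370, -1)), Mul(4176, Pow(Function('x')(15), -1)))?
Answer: Rational(-364979254, 28405) ≈ -12849.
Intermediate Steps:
Function('x')(l) = Rational(-13, 40) (Function('x')(l) = Mul(13, Rational(-1, 40)) = Rational(-13, 40))
Add(Mul(484, Pow(4370, -1)), Mul(4176, Pow(Function('x')(15), -1))) = Add(Mul(484, Pow(4370, -1)), Mul(4176, Pow(Rational(-13, 40), -1))) = Add(Mul(484, Rational(1, 4370)), Mul(4176, Rational(-40, 13))) = Add(Rational(242, 2185), Rational(-167040, 13)) = Rational(-364979254, 28405)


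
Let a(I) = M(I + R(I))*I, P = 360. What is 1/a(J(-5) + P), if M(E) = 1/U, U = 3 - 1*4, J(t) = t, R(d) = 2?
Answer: -1/355 ≈ -0.0028169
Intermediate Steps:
U = -1 (U = 3 - 4 = -1)
M(E) = -1 (M(E) = 1/(-1) = -1)
a(I) = -I
1/a(J(-5) + P) = 1/(-(-5 + 360)) = 1/(-1*355) = 1/(-355) = -1/355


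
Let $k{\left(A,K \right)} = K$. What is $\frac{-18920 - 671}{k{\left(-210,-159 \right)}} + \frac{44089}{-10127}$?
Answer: $\frac{191387906}{1610193} \approx 118.86$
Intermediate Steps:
$\frac{-18920 - 671}{k{\left(-210,-159 \right)}} + \frac{44089}{-10127} = \frac{-18920 - 671}{-159} + \frac{44089}{-10127} = \left(-18920 - 671\right) \left(- \frac{1}{159}\right) + 44089 \left(- \frac{1}{10127}\right) = \left(-19591\right) \left(- \frac{1}{159}\right) - \frac{44089}{10127} = \frac{19591}{159} - \frac{44089}{10127} = \frac{191387906}{1610193}$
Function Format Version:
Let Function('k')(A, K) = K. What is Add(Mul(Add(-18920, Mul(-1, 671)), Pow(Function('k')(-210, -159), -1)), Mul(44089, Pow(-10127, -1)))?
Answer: Rational(191387906, 1610193) ≈ 118.86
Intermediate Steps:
Add(Mul(Add(-18920, Mul(-1, 671)), Pow(Function('k')(-210, -159), -1)), Mul(44089, Pow(-10127, -1))) = Add(Mul(Add(-18920, Mul(-1, 671)), Pow(-159, -1)), Mul(44089, Pow(-10127, -1))) = Add(Mul(Add(-18920, -671), Rational(-1, 159)), Mul(44089, Rational(-1, 10127))) = Add(Mul(-19591, Rational(-1, 159)), Rational(-44089, 10127)) = Add(Rational(19591, 159), Rational(-44089, 10127)) = Rational(191387906, 1610193)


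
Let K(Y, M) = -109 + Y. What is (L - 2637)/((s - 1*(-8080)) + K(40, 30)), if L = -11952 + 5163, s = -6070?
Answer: -3142/647 ≈ -4.8563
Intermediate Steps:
L = -6789
(L - 2637)/((s - 1*(-8080)) + K(40, 30)) = (-6789 - 2637)/((-6070 - 1*(-8080)) + (-109 + 40)) = -9426/((-6070 + 8080) - 69) = -9426/(2010 - 69) = -9426/1941 = -9426*1/1941 = -3142/647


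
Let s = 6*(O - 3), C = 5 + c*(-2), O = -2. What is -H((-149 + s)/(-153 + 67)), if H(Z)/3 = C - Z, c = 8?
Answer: 3375/86 ≈ 39.244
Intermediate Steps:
C = -11 (C = 5 + 8*(-2) = 5 - 16 = -11)
s = -30 (s = 6*(-2 - 3) = 6*(-5) = -30)
H(Z) = -33 - 3*Z (H(Z) = 3*(-11 - Z) = -33 - 3*Z)
-H((-149 + s)/(-153 + 67)) = -(-33 - 3*(-149 - 30)/(-153 + 67)) = -(-33 - (-537)/(-86)) = -(-33 - (-537)*(-1)/86) = -(-33 - 3*179/86) = -(-33 - 537/86) = -1*(-3375/86) = 3375/86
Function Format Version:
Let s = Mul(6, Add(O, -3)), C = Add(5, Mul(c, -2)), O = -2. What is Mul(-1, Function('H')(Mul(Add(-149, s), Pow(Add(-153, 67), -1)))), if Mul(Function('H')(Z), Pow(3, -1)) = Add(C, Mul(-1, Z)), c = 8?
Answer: Rational(3375, 86) ≈ 39.244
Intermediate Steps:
C = -11 (C = Add(5, Mul(8, -2)) = Add(5, -16) = -11)
s = -30 (s = Mul(6, Add(-2, -3)) = Mul(6, -5) = -30)
Function('H')(Z) = Add(-33, Mul(-3, Z)) (Function('H')(Z) = Mul(3, Add(-11, Mul(-1, Z))) = Add(-33, Mul(-3, Z)))
Mul(-1, Function('H')(Mul(Add(-149, s), Pow(Add(-153, 67), -1)))) = Mul(-1, Add(-33, Mul(-3, Mul(Add(-149, -30), Pow(Add(-153, 67), -1))))) = Mul(-1, Add(-33, Mul(-3, Mul(-179, Pow(-86, -1))))) = Mul(-1, Add(-33, Mul(-3, Mul(-179, Rational(-1, 86))))) = Mul(-1, Add(-33, Mul(-3, Rational(179, 86)))) = Mul(-1, Add(-33, Rational(-537, 86))) = Mul(-1, Rational(-3375, 86)) = Rational(3375, 86)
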